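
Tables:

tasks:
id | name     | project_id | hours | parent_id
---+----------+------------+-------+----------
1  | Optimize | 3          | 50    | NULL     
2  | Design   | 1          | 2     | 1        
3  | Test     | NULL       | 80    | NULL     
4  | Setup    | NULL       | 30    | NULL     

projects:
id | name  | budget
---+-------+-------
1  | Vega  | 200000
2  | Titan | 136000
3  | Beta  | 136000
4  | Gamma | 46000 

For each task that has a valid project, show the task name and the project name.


INNER JOIN keeps only tasks rows whose project_id matches an id in projects. Walk through each task:
  - task 1 (Optimize): project_id=3 -> matches Beta
  - task 2 (Design): project_id=1 -> matches Vega
  - task 3 (Test): project_id=NULL, no match -> dropped
  - task 4 (Setup): project_id=NULL, no match -> dropped
So 2 of 4 rows are dropped.

SQL:
SELECT a.name, b.name AS project
FROM tasks a
INNER JOIN projects b ON a.project_id = b.id

Result:
name     | project
---------+--------
Optimize | Beta   
Design   | Vega   


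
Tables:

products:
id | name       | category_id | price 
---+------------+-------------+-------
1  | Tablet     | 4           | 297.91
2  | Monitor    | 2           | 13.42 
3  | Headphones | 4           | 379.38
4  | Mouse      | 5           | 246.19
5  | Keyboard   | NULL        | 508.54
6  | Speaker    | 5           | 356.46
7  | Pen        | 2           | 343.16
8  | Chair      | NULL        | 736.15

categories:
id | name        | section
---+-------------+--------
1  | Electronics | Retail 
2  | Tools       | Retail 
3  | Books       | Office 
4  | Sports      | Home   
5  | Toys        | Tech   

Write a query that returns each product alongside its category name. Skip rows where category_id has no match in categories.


INNER JOIN keeps only products rows whose category_id matches an id in categories. Walk through each product:
  - product 1 (Tablet): category_id=4 -> matches Sports
  - product 2 (Monitor): category_id=2 -> matches Tools
  - product 3 (Headphones): category_id=4 -> matches Sports
  - product 4 (Mouse): category_id=5 -> matches Toys
  - product 5 (Keyboard): category_id=NULL, no match -> dropped
  - product 6 (Speaker): category_id=5 -> matches Toys
  - product 7 (Pen): category_id=2 -> matches Tools
  - product 8 (Chair): category_id=NULL, no match -> dropped
So 2 of 8 rows are dropped.

SQL:
SELECT a.name, b.name AS category
FROM products a
INNER JOIN categories b ON a.category_id = b.id

Result:
name       | category
-----------+---------
Tablet     | Sports  
Monitor    | Tools   
Headphones | Sports  
Mouse      | Toys    
Speaker    | Toys    
Pen        | Tools   


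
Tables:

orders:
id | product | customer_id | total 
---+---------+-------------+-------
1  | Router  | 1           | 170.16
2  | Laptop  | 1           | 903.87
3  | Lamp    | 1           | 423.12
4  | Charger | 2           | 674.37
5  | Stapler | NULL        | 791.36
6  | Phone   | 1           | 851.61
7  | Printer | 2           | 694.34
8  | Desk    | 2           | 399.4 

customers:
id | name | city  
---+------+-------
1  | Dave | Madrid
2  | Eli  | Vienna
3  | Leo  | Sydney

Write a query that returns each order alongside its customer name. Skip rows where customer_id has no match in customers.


INNER JOIN keeps only orders rows whose customer_id matches an id in customers. Walk through each order:
  - order 1 (Router): customer_id=1 -> matches Dave
  - order 2 (Laptop): customer_id=1 -> matches Dave
  - order 3 (Lamp): customer_id=1 -> matches Dave
  - order 4 (Charger): customer_id=2 -> matches Eli
  - order 5 (Stapler): customer_id=NULL, no match -> dropped
  - order 6 (Phone): customer_id=1 -> matches Dave
  - order 7 (Printer): customer_id=2 -> matches Eli
  - order 8 (Desk): customer_id=2 -> matches Eli
So 1 of 8 rows is dropped.

SQL:
SELECT a.product, b.name AS customer
FROM orders a
INNER JOIN customers b ON a.customer_id = b.id

Result:
product | customer
--------+---------
Router  | Dave    
Laptop  | Dave    
Lamp    | Dave    
Charger | Eli     
Phone   | Dave    
Printer | Eli     
Desk    | Eli     


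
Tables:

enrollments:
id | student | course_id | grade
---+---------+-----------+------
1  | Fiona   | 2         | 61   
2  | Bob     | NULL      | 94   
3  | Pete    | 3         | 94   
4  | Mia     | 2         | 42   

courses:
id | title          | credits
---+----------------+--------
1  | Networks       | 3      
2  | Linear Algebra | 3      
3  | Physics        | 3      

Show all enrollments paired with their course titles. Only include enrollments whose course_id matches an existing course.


INNER JOIN keeps only enrollments rows whose course_id matches an id in courses. Walk through each enrollment:
  - enrollment 1 (Fiona): course_id=2 -> matches Linear Algebra
  - enrollment 2 (Bob): course_id=NULL, no match -> dropped
  - enrollment 3 (Pete): course_id=3 -> matches Physics
  - enrollment 4 (Mia): course_id=2 -> matches Linear Algebra
So 1 of 4 rows is dropped.

SQL:
SELECT a.student, b.title AS course
FROM enrollments a
INNER JOIN courses b ON a.course_id = b.id

Result:
student | course        
--------+---------------
Fiona   | Linear Algebra
Pete    | Physics       
Mia     | Linear Algebra


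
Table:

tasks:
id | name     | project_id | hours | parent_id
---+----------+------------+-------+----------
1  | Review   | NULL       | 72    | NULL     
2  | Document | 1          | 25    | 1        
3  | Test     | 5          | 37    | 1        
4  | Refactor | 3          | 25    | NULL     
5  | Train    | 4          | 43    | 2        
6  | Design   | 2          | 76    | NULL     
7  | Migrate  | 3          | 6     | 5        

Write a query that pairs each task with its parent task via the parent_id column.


This is a self-join: tasks is joined to a second copy of itself, matching each row's parent_id to another row's id. Use LEFT JOIN so rows with parent_id=NULL are kept.
  - task 1 (Review): parent_id=NULL -> NULL
  - task 2 (Document): parent_id=1 -> Review
  - task 3 (Test): parent_id=1 -> Review
  - task 4 (Refactor): parent_id=NULL -> NULL
  - task 5 (Train): parent_id=2 -> Document
  - task 6 (Design): parent_id=NULL -> NULL
  - task 7 (Migrate): parent_id=5 -> Train

SQL:
SELECT a.name AS item, b.name AS parent
FROM tasks a
LEFT JOIN tasks b ON a.parent_id = b.id

Result:
item     | parent  
---------+---------
Review   | NULL    
Document | Review  
Test     | Review  
Refactor | NULL    
Train    | Document
Design   | NULL    
Migrate  | Train   


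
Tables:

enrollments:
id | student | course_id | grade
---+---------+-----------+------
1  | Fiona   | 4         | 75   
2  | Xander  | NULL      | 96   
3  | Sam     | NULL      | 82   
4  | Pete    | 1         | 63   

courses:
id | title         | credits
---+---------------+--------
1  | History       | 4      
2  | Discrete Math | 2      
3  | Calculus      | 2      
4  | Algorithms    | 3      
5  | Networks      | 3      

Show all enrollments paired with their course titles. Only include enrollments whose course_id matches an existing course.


INNER JOIN keeps only enrollments rows whose course_id matches an id in courses. Walk through each enrollment:
  - enrollment 1 (Fiona): course_id=4 -> matches Algorithms
  - enrollment 2 (Xander): course_id=NULL, no match -> dropped
  - enrollment 3 (Sam): course_id=NULL, no match -> dropped
  - enrollment 4 (Pete): course_id=1 -> matches History
So 2 of 4 rows are dropped.

SQL:
SELECT a.student, b.title AS course
FROM enrollments a
INNER JOIN courses b ON a.course_id = b.id

Result:
student | course    
--------+-----------
Fiona   | Algorithms
Pete    | History   


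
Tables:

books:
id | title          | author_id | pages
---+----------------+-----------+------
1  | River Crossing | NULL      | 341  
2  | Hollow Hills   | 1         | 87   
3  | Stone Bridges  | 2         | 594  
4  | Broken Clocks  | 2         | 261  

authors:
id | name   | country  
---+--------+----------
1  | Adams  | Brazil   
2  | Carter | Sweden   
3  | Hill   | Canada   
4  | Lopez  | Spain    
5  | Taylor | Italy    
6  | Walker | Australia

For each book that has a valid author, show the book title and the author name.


INNER JOIN keeps only books rows whose author_id matches an id in authors. Walk through each book:
  - book 1 (River Crossing): author_id=NULL, no match -> dropped
  - book 2 (Hollow Hills): author_id=1 -> matches Adams
  - book 3 (Stone Bridges): author_id=2 -> matches Carter
  - book 4 (Broken Clocks): author_id=2 -> matches Carter
So 1 of 4 rows is dropped.

SQL:
SELECT a.title, b.name AS author
FROM books a
INNER JOIN authors b ON a.author_id = b.id

Result:
title         | author
--------------+-------
Hollow Hills  | Adams 
Stone Bridges | Carter
Broken Clocks | Carter


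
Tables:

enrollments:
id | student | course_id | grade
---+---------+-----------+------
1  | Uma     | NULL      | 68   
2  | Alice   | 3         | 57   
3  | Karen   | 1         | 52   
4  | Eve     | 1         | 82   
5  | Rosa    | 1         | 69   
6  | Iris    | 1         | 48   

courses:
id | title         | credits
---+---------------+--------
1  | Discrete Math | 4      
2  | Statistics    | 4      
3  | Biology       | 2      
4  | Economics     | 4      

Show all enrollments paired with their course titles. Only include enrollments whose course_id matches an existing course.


INNER JOIN keeps only enrollments rows whose course_id matches an id in courses. Walk through each enrollment:
  - enrollment 1 (Uma): course_id=NULL, no match -> dropped
  - enrollment 2 (Alice): course_id=3 -> matches Biology
  - enrollment 3 (Karen): course_id=1 -> matches Discrete Math
  - enrollment 4 (Eve): course_id=1 -> matches Discrete Math
  - enrollment 5 (Rosa): course_id=1 -> matches Discrete Math
  - enrollment 6 (Iris): course_id=1 -> matches Discrete Math
So 1 of 6 rows is dropped.

SQL:
SELECT a.student, b.title AS course
FROM enrollments a
INNER JOIN courses b ON a.course_id = b.id

Result:
student | course       
--------+--------------
Alice   | Biology      
Karen   | Discrete Math
Eve     | Discrete Math
Rosa    | Discrete Math
Iris    | Discrete Math


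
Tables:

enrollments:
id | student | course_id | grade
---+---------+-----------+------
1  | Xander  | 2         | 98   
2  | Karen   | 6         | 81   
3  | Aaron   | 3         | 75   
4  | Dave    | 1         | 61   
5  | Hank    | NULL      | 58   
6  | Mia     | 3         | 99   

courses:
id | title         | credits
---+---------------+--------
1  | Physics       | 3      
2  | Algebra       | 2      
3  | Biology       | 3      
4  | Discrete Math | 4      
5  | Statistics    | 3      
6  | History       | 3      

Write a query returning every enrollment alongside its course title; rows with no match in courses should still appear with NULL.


LEFT JOIN keeps every row from enrollments (the left table); where course_id has no match in courses, the course columns become NULL. Walk through each enrollment:
  - enrollment 1 (Xander): course_id=2 -> matches Algebra
  - enrollment 2 (Karen): course_id=6 -> matches History
  - enrollment 3 (Aaron): course_id=3 -> matches Biology
  - enrollment 4 (Dave): course_id=1 -> matches Physics
  - enrollment 5 (Hank): course_id=NULL, no match -> kept with NULL
  - enrollment 6 (Mia): course_id=3 -> matches Biology
All 6 rows appear; 1 has NULL course.

SQL:
SELECT a.student, b.title AS course
FROM enrollments a
LEFT JOIN courses b ON a.course_id = b.id

Result:
student | course 
--------+--------
Xander  | Algebra
Karen   | History
Aaron   | Biology
Dave    | Physics
Hank    | NULL   
Mia     | Biology


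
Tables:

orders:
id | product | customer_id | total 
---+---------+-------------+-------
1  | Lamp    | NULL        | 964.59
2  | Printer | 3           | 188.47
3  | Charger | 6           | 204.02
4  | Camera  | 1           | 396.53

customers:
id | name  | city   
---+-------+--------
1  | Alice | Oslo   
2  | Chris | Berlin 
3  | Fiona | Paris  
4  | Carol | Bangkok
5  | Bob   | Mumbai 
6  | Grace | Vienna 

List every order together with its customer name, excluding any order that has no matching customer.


INNER JOIN keeps only orders rows whose customer_id matches an id in customers. Walk through each order:
  - order 1 (Lamp): customer_id=NULL, no match -> dropped
  - order 2 (Printer): customer_id=3 -> matches Fiona
  - order 3 (Charger): customer_id=6 -> matches Grace
  - order 4 (Camera): customer_id=1 -> matches Alice
So 1 of 4 rows is dropped.

SQL:
SELECT a.product, b.name AS customer
FROM orders a
INNER JOIN customers b ON a.customer_id = b.id

Result:
product | customer
--------+---------
Printer | Fiona   
Charger | Grace   
Camera  | Alice   


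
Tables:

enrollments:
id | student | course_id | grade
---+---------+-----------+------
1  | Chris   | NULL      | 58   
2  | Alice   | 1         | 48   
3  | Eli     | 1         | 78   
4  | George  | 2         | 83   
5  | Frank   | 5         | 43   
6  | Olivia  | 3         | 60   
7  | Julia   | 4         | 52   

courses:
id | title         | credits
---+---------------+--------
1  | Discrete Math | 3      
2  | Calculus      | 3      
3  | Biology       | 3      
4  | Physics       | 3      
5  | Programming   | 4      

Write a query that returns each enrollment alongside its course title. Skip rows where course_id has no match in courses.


INNER JOIN keeps only enrollments rows whose course_id matches an id in courses. Walk through each enrollment:
  - enrollment 1 (Chris): course_id=NULL, no match -> dropped
  - enrollment 2 (Alice): course_id=1 -> matches Discrete Math
  - enrollment 3 (Eli): course_id=1 -> matches Discrete Math
  - enrollment 4 (George): course_id=2 -> matches Calculus
  - enrollment 5 (Frank): course_id=5 -> matches Programming
  - enrollment 6 (Olivia): course_id=3 -> matches Biology
  - enrollment 7 (Julia): course_id=4 -> matches Physics
So 1 of 7 rows is dropped.

SQL:
SELECT a.student, b.title AS course
FROM enrollments a
INNER JOIN courses b ON a.course_id = b.id

Result:
student | course       
--------+--------------
Alice   | Discrete Math
Eli     | Discrete Math
George  | Calculus     
Frank   | Programming  
Olivia  | Biology      
Julia   | Physics      


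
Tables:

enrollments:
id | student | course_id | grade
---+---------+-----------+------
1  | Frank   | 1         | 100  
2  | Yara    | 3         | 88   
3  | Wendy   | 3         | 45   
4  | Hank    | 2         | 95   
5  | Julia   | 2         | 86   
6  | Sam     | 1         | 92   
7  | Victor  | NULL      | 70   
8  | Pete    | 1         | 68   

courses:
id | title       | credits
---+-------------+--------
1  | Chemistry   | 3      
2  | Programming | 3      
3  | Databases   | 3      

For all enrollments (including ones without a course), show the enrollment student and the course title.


LEFT JOIN keeps every row from enrollments (the left table); where course_id has no match in courses, the course columns become NULL. Walk through each enrollment:
  - enrollment 1 (Frank): course_id=1 -> matches Chemistry
  - enrollment 2 (Yara): course_id=3 -> matches Databases
  - enrollment 3 (Wendy): course_id=3 -> matches Databases
  - enrollment 4 (Hank): course_id=2 -> matches Programming
  - enrollment 5 (Julia): course_id=2 -> matches Programming
  - enrollment 6 (Sam): course_id=1 -> matches Chemistry
  - enrollment 7 (Victor): course_id=NULL, no match -> kept with NULL
  - enrollment 8 (Pete): course_id=1 -> matches Chemistry
All 8 rows appear; 1 has NULL course.

SQL:
SELECT a.student, b.title AS course
FROM enrollments a
LEFT JOIN courses b ON a.course_id = b.id

Result:
student | course     
--------+------------
Frank   | Chemistry  
Yara    | Databases  
Wendy   | Databases  
Hank    | Programming
Julia   | Programming
Sam     | Chemistry  
Victor  | NULL       
Pete    | Chemistry  


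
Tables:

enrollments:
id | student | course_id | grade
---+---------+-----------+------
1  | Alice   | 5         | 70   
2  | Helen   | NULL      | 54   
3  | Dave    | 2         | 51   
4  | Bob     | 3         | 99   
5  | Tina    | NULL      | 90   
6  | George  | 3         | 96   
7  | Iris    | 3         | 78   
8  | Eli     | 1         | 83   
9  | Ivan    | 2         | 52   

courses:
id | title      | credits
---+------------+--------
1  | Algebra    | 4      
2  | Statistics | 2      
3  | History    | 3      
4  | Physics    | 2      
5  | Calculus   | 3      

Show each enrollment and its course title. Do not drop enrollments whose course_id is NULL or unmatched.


LEFT JOIN keeps every row from enrollments (the left table); where course_id has no match in courses, the course columns become NULL. Walk through each enrollment:
  - enrollment 1 (Alice): course_id=5 -> matches Calculus
  - enrollment 2 (Helen): course_id=NULL, no match -> kept with NULL
  - enrollment 3 (Dave): course_id=2 -> matches Statistics
  - enrollment 4 (Bob): course_id=3 -> matches History
  - enrollment 5 (Tina): course_id=NULL, no match -> kept with NULL
  - enrollment 6 (George): course_id=3 -> matches History
  - enrollment 7 (Iris): course_id=3 -> matches History
  - enrollment 8 (Eli): course_id=1 -> matches Algebra
  - enrollment 9 (Ivan): course_id=2 -> matches Statistics
All 9 rows appear; 2 have NULL course.

SQL:
SELECT a.student, b.title AS course
FROM enrollments a
LEFT JOIN courses b ON a.course_id = b.id

Result:
student | course    
--------+-----------
Alice   | Calculus  
Helen   | NULL      
Dave    | Statistics
Bob     | History   
Tina    | NULL      
George  | History   
Iris    | History   
Eli     | Algebra   
Ivan    | Statistics


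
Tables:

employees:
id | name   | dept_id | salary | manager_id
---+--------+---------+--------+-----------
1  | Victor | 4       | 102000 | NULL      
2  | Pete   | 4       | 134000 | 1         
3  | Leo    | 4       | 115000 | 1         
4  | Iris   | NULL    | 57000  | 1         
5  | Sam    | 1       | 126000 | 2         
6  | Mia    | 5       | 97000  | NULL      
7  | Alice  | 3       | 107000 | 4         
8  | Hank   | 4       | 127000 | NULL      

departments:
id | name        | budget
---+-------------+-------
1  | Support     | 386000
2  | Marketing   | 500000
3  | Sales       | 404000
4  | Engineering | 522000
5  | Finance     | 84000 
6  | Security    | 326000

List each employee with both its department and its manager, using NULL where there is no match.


Two LEFT JOINs from the same base table employees: one to departments via dept_id, one to employees itself via manager_id. Both are LEFT so every employee is preserved.
Match against departments:
  - employee 1 (Victor): dept_id=4 -> matches Engineering
  - employee 2 (Pete): dept_id=4 -> matches Engineering
  - employee 3 (Leo): dept_id=4 -> matches Engineering
  - employee 4 (Iris): dept_id=NULL, no match -> kept with NULL
  - employee 5 (Sam): dept_id=1 -> matches Support
  - employee 6 (Mia): dept_id=5 -> matches Finance
  - employee 7 (Alice): dept_id=3 -> matches Sales
  - employee 8 (Hank): dept_id=4 -> matches Engineering
Match against employees (self):
  - employee 1 (Victor): manager_id=NULL -> NULL
  - employee 2 (Pete): manager_id=1 -> Victor
  - employee 3 (Leo): manager_id=1 -> Victor
  - employee 4 (Iris): manager_id=1 -> Victor
  - employee 5 (Sam): manager_id=2 -> Pete
  - employee 6 (Mia): manager_id=NULL -> NULL
  - employee 7 (Alice): manager_id=4 -> Iris
  - employee 8 (Hank): manager_id=NULL -> NULL

SQL:
SELECT a.name, b.name AS department, c.name AS manager
FROM employees a
LEFT JOIN departments b ON a.dept_id = b.id
LEFT JOIN employees c ON a.manager_id = c.id

Result:
name   | department  | manager
-------+-------------+--------
Victor | Engineering | NULL   
Pete   | Engineering | Victor 
Leo    | Engineering | Victor 
Iris   | NULL        | Victor 
Sam    | Support     | Pete   
Mia    | Finance     | NULL   
Alice  | Sales       | Iris   
Hank   | Engineering | NULL   


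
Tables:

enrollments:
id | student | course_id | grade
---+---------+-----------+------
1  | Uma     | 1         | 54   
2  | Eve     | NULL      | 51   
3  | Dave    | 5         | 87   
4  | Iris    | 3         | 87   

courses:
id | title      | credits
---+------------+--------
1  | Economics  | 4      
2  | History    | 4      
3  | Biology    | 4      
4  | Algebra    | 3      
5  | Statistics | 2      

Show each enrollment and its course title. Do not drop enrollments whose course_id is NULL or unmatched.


LEFT JOIN keeps every row from enrollments (the left table); where course_id has no match in courses, the course columns become NULL. Walk through each enrollment:
  - enrollment 1 (Uma): course_id=1 -> matches Economics
  - enrollment 2 (Eve): course_id=NULL, no match -> kept with NULL
  - enrollment 3 (Dave): course_id=5 -> matches Statistics
  - enrollment 4 (Iris): course_id=3 -> matches Biology
All 4 rows appear; 1 has NULL course.

SQL:
SELECT a.student, b.title AS course
FROM enrollments a
LEFT JOIN courses b ON a.course_id = b.id

Result:
student | course    
--------+-----------
Uma     | Economics 
Eve     | NULL      
Dave    | Statistics
Iris    | Biology   


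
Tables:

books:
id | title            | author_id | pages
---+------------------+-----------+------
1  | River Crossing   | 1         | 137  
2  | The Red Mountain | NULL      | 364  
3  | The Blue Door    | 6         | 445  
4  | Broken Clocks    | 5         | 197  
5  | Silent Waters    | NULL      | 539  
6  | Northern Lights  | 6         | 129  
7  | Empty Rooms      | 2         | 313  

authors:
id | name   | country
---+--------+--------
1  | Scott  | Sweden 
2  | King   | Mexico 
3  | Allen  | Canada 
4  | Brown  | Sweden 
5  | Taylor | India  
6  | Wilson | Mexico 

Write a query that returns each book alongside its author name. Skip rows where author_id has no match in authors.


INNER JOIN keeps only books rows whose author_id matches an id in authors. Walk through each book:
  - book 1 (River Crossing): author_id=1 -> matches Scott
  - book 2 (The Red Mountain): author_id=NULL, no match -> dropped
  - book 3 (The Blue Door): author_id=6 -> matches Wilson
  - book 4 (Broken Clocks): author_id=5 -> matches Taylor
  - book 5 (Silent Waters): author_id=NULL, no match -> dropped
  - book 6 (Northern Lights): author_id=6 -> matches Wilson
  - book 7 (Empty Rooms): author_id=2 -> matches King
So 2 of 7 rows are dropped.

SQL:
SELECT a.title, b.name AS author
FROM books a
INNER JOIN authors b ON a.author_id = b.id

Result:
title           | author
----------------+-------
River Crossing  | Scott 
The Blue Door   | Wilson
Broken Clocks   | Taylor
Northern Lights | Wilson
Empty Rooms     | King  


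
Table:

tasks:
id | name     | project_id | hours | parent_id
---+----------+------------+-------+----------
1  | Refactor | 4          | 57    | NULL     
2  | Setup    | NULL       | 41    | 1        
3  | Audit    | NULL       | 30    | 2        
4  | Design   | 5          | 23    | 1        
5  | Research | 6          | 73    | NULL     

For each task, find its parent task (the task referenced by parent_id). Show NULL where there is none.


This is a self-join: tasks is joined to a second copy of itself, matching each row's parent_id to another row's id. Use LEFT JOIN so rows with parent_id=NULL are kept.
  - task 1 (Refactor): parent_id=NULL -> NULL
  - task 2 (Setup): parent_id=1 -> Refactor
  - task 3 (Audit): parent_id=2 -> Setup
  - task 4 (Design): parent_id=1 -> Refactor
  - task 5 (Research): parent_id=NULL -> NULL

SQL:
SELECT a.name AS item, b.name AS parent
FROM tasks a
LEFT JOIN tasks b ON a.parent_id = b.id

Result:
item     | parent  
---------+---------
Refactor | NULL    
Setup    | Refactor
Audit    | Setup   
Design   | Refactor
Research | NULL    


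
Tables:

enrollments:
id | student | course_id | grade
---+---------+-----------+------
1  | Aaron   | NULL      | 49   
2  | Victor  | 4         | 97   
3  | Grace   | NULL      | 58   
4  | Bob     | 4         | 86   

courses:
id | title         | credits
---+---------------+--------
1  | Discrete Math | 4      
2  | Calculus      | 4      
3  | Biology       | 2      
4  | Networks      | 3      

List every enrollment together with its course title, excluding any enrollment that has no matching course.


INNER JOIN keeps only enrollments rows whose course_id matches an id in courses. Walk through each enrollment:
  - enrollment 1 (Aaron): course_id=NULL, no match -> dropped
  - enrollment 2 (Victor): course_id=4 -> matches Networks
  - enrollment 3 (Grace): course_id=NULL, no match -> dropped
  - enrollment 4 (Bob): course_id=4 -> matches Networks
So 2 of 4 rows are dropped.

SQL:
SELECT a.student, b.title AS course
FROM enrollments a
INNER JOIN courses b ON a.course_id = b.id

Result:
student | course  
--------+---------
Victor  | Networks
Bob     | Networks


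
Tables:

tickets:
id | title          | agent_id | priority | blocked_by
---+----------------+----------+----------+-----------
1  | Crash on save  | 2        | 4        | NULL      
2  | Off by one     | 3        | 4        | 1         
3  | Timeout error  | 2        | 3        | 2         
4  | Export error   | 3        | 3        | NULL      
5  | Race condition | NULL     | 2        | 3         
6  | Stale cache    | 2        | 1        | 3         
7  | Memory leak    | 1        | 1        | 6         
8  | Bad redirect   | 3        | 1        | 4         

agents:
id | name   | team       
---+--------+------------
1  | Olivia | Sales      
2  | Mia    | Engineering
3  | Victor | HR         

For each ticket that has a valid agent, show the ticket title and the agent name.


INNER JOIN keeps only tickets rows whose agent_id matches an id in agents. Walk through each ticket:
  - ticket 1 (Crash on save): agent_id=2 -> matches Mia
  - ticket 2 (Off by one): agent_id=3 -> matches Victor
  - ticket 3 (Timeout error): agent_id=2 -> matches Mia
  - ticket 4 (Export error): agent_id=3 -> matches Victor
  - ticket 5 (Race condition): agent_id=NULL, no match -> dropped
  - ticket 6 (Stale cache): agent_id=2 -> matches Mia
  - ticket 7 (Memory leak): agent_id=1 -> matches Olivia
  - ticket 8 (Bad redirect): agent_id=3 -> matches Victor
So 1 of 8 rows is dropped.

SQL:
SELECT a.title, b.name AS agent
FROM tickets a
INNER JOIN agents b ON a.agent_id = b.id

Result:
title         | agent 
--------------+-------
Crash on save | Mia   
Off by one    | Victor
Timeout error | Mia   
Export error  | Victor
Stale cache   | Mia   
Memory leak   | Olivia
Bad redirect  | Victor


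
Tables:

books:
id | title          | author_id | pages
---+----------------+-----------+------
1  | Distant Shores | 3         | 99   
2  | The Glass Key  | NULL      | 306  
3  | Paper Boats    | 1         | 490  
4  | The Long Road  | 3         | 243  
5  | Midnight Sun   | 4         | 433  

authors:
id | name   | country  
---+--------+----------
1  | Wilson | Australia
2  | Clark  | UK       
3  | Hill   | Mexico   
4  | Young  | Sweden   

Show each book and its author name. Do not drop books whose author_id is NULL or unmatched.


LEFT JOIN keeps every row from books (the left table); where author_id has no match in authors, the author columns become NULL. Walk through each book:
  - book 1 (Distant Shores): author_id=3 -> matches Hill
  - book 2 (The Glass Key): author_id=NULL, no match -> kept with NULL
  - book 3 (Paper Boats): author_id=1 -> matches Wilson
  - book 4 (The Long Road): author_id=3 -> matches Hill
  - book 5 (Midnight Sun): author_id=4 -> matches Young
All 5 rows appear; 1 has NULL author.

SQL:
SELECT a.title, b.name AS author
FROM books a
LEFT JOIN authors b ON a.author_id = b.id

Result:
title          | author
---------------+-------
Distant Shores | Hill  
The Glass Key  | NULL  
Paper Boats    | Wilson
The Long Road  | Hill  
Midnight Sun   | Young 


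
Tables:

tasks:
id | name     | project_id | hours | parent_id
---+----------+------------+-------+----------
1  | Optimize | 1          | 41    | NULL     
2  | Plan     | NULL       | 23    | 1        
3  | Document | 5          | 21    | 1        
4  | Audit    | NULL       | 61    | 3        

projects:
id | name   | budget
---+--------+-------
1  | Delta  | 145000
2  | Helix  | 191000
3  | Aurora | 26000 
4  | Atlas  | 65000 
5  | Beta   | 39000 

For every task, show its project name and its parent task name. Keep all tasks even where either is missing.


Two LEFT JOINs from the same base table tasks: one to projects via project_id, one to tasks itself via parent_id. Both are LEFT so every task is preserved.
Match against projects:
  - task 1 (Optimize): project_id=1 -> matches Delta
  - task 2 (Plan): project_id=NULL, no match -> kept with NULL
  - task 3 (Document): project_id=5 -> matches Beta
  - task 4 (Audit): project_id=NULL, no match -> kept with NULL
Match against tasks (self):
  - task 1 (Optimize): parent_id=NULL -> NULL
  - task 2 (Plan): parent_id=1 -> Optimize
  - task 3 (Document): parent_id=1 -> Optimize
  - task 4 (Audit): parent_id=3 -> Document

SQL:
SELECT a.name, b.name AS project, c.name AS parent
FROM tasks a
LEFT JOIN projects b ON a.project_id = b.id
LEFT JOIN tasks c ON a.parent_id = c.id

Result:
name     | project | parent  
---------+---------+---------
Optimize | Delta   | NULL    
Plan     | NULL    | Optimize
Document | Beta    | Optimize
Audit    | NULL    | Document


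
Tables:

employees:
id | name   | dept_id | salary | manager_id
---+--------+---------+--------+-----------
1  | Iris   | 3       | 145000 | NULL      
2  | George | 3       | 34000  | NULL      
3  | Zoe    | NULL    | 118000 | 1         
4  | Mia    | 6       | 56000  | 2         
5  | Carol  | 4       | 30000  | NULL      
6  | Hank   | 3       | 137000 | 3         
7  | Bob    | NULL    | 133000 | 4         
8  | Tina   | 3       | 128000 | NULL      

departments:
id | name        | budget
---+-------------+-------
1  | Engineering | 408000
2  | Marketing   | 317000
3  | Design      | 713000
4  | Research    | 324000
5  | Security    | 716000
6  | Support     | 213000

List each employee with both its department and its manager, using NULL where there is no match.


Two LEFT JOINs from the same base table employees: one to departments via dept_id, one to employees itself via manager_id. Both are LEFT so every employee is preserved.
Match against departments:
  - employee 1 (Iris): dept_id=3 -> matches Design
  - employee 2 (George): dept_id=3 -> matches Design
  - employee 3 (Zoe): dept_id=NULL, no match -> kept with NULL
  - employee 4 (Mia): dept_id=6 -> matches Support
  - employee 5 (Carol): dept_id=4 -> matches Research
  - employee 6 (Hank): dept_id=3 -> matches Design
  - employee 7 (Bob): dept_id=NULL, no match -> kept with NULL
  - employee 8 (Tina): dept_id=3 -> matches Design
Match against employees (self):
  - employee 1 (Iris): manager_id=NULL -> NULL
  - employee 2 (George): manager_id=NULL -> NULL
  - employee 3 (Zoe): manager_id=1 -> Iris
  - employee 4 (Mia): manager_id=2 -> George
  - employee 5 (Carol): manager_id=NULL -> NULL
  - employee 6 (Hank): manager_id=3 -> Zoe
  - employee 7 (Bob): manager_id=4 -> Mia
  - employee 8 (Tina): manager_id=NULL -> NULL

SQL:
SELECT a.name, b.name AS department, c.name AS manager
FROM employees a
LEFT JOIN departments b ON a.dept_id = b.id
LEFT JOIN employees c ON a.manager_id = c.id

Result:
name   | department | manager
-------+------------+--------
Iris   | Design     | NULL   
George | Design     | NULL   
Zoe    | NULL       | Iris   
Mia    | Support    | George 
Carol  | Research   | NULL   
Hank   | Design     | Zoe    
Bob    | NULL       | Mia    
Tina   | Design     | NULL   


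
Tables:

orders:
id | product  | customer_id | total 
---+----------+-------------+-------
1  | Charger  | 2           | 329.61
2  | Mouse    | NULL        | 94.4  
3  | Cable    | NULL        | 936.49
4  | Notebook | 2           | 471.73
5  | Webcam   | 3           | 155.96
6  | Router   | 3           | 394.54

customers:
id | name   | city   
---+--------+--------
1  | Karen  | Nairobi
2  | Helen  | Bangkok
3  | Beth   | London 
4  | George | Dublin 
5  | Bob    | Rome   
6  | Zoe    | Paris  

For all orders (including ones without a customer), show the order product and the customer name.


LEFT JOIN keeps every row from orders (the left table); where customer_id has no match in customers, the customer columns become NULL. Walk through each order:
  - order 1 (Charger): customer_id=2 -> matches Helen
  - order 2 (Mouse): customer_id=NULL, no match -> kept with NULL
  - order 3 (Cable): customer_id=NULL, no match -> kept with NULL
  - order 4 (Notebook): customer_id=2 -> matches Helen
  - order 5 (Webcam): customer_id=3 -> matches Beth
  - order 6 (Router): customer_id=3 -> matches Beth
All 6 rows appear; 2 have NULL customer.

SQL:
SELECT a.product, b.name AS customer
FROM orders a
LEFT JOIN customers b ON a.customer_id = b.id

Result:
product  | customer
---------+---------
Charger  | Helen   
Mouse    | NULL    
Cable    | NULL    
Notebook | Helen   
Webcam   | Beth    
Router   | Beth    


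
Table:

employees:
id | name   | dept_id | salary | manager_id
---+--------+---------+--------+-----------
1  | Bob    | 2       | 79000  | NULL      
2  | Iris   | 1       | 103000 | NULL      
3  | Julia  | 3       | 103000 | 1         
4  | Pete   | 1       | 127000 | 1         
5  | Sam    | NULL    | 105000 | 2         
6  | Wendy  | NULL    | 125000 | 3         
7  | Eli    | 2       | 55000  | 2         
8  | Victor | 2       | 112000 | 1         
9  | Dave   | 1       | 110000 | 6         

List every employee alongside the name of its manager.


This is a self-join: employees is joined to a second copy of itself, matching each row's manager_id to another row's id. Use LEFT JOIN so rows with manager_id=NULL are kept.
  - employee 1 (Bob): manager_id=NULL -> NULL
  - employee 2 (Iris): manager_id=NULL -> NULL
  - employee 3 (Julia): manager_id=1 -> Bob
  - employee 4 (Pete): manager_id=1 -> Bob
  - employee 5 (Sam): manager_id=2 -> Iris
  - employee 6 (Wendy): manager_id=3 -> Julia
  - employee 7 (Eli): manager_id=2 -> Iris
  - employee 8 (Victor): manager_id=1 -> Bob
  - employee 9 (Dave): manager_id=6 -> Wendy

SQL:
SELECT a.name AS item, b.name AS manager
FROM employees a
LEFT JOIN employees b ON a.manager_id = b.id

Result:
item   | manager
-------+--------
Bob    | NULL   
Iris   | NULL   
Julia  | Bob    
Pete   | Bob    
Sam    | Iris   
Wendy  | Julia  
Eli    | Iris   
Victor | Bob    
Dave   | Wendy  


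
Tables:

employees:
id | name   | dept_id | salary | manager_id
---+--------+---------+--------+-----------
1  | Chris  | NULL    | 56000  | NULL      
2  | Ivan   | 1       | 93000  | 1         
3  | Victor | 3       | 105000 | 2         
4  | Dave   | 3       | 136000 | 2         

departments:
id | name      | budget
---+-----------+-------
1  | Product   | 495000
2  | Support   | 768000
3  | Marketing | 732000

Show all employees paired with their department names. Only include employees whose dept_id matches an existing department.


INNER JOIN keeps only employees rows whose dept_id matches an id in departments. Walk through each employee:
  - employee 1 (Chris): dept_id=NULL, no match -> dropped
  - employee 2 (Ivan): dept_id=1 -> matches Product
  - employee 3 (Victor): dept_id=3 -> matches Marketing
  - employee 4 (Dave): dept_id=3 -> matches Marketing
So 1 of 4 rows is dropped.

SQL:
SELECT a.name, b.name AS department
FROM employees a
INNER JOIN departments b ON a.dept_id = b.id

Result:
name   | department
-------+-----------
Ivan   | Product   
Victor | Marketing 
Dave   | Marketing 


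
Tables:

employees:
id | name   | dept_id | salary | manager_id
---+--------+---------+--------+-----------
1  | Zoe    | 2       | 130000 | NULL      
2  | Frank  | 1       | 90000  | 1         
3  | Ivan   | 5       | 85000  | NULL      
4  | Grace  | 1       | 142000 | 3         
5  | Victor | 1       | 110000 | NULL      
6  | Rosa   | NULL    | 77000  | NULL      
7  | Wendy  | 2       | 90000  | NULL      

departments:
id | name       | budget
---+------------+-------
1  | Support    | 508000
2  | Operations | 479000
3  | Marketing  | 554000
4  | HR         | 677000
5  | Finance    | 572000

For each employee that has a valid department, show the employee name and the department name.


INNER JOIN keeps only employees rows whose dept_id matches an id in departments. Walk through each employee:
  - employee 1 (Zoe): dept_id=2 -> matches Operations
  - employee 2 (Frank): dept_id=1 -> matches Support
  - employee 3 (Ivan): dept_id=5 -> matches Finance
  - employee 4 (Grace): dept_id=1 -> matches Support
  - employee 5 (Victor): dept_id=1 -> matches Support
  - employee 6 (Rosa): dept_id=NULL, no match -> dropped
  - employee 7 (Wendy): dept_id=2 -> matches Operations
So 1 of 7 rows is dropped.

SQL:
SELECT a.name, b.name AS department
FROM employees a
INNER JOIN departments b ON a.dept_id = b.id

Result:
name   | department
-------+-----------
Zoe    | Operations
Frank  | Support   
Ivan   | Finance   
Grace  | Support   
Victor | Support   
Wendy  | Operations


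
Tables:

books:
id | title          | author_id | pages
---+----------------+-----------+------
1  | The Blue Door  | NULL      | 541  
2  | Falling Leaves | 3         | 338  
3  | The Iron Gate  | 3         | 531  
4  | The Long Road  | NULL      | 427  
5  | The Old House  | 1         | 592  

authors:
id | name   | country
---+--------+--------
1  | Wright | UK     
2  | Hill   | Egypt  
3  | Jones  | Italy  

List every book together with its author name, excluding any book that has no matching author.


INNER JOIN keeps only books rows whose author_id matches an id in authors. Walk through each book:
  - book 1 (The Blue Door): author_id=NULL, no match -> dropped
  - book 2 (Falling Leaves): author_id=3 -> matches Jones
  - book 3 (The Iron Gate): author_id=3 -> matches Jones
  - book 4 (The Long Road): author_id=NULL, no match -> dropped
  - book 5 (The Old House): author_id=1 -> matches Wright
So 2 of 5 rows are dropped.

SQL:
SELECT a.title, b.name AS author
FROM books a
INNER JOIN authors b ON a.author_id = b.id

Result:
title          | author
---------------+-------
Falling Leaves | Jones 
The Iron Gate  | Jones 
The Old House  | Wright


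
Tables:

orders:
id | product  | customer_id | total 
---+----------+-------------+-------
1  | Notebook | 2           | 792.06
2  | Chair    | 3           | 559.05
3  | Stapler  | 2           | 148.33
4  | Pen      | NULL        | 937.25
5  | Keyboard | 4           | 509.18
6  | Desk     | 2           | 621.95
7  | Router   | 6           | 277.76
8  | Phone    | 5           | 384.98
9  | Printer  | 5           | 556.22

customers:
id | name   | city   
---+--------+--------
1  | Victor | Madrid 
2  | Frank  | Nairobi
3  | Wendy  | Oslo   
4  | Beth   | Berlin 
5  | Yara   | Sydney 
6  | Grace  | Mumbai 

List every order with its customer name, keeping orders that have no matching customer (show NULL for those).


LEFT JOIN keeps every row from orders (the left table); where customer_id has no match in customers, the customer columns become NULL. Walk through each order:
  - order 1 (Notebook): customer_id=2 -> matches Frank
  - order 2 (Chair): customer_id=3 -> matches Wendy
  - order 3 (Stapler): customer_id=2 -> matches Frank
  - order 4 (Pen): customer_id=NULL, no match -> kept with NULL
  - order 5 (Keyboard): customer_id=4 -> matches Beth
  - order 6 (Desk): customer_id=2 -> matches Frank
  - order 7 (Router): customer_id=6 -> matches Grace
  - order 8 (Phone): customer_id=5 -> matches Yara
  - order 9 (Printer): customer_id=5 -> matches Yara
All 9 rows appear; 1 has NULL customer.

SQL:
SELECT a.product, b.name AS customer
FROM orders a
LEFT JOIN customers b ON a.customer_id = b.id

Result:
product  | customer
---------+---------
Notebook | Frank   
Chair    | Wendy   
Stapler  | Frank   
Pen      | NULL    
Keyboard | Beth    
Desk     | Frank   
Router   | Grace   
Phone    | Yara    
Printer  | Yara    


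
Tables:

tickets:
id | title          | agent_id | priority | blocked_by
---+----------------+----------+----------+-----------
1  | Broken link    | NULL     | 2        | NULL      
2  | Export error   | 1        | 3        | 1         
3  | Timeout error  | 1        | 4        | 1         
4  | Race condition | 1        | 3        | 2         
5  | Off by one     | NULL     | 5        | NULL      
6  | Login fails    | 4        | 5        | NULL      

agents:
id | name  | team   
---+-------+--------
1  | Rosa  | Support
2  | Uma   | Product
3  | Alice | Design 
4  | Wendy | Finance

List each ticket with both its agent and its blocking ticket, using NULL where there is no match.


Two LEFT JOINs from the same base table tickets: one to agents via agent_id, one to tickets itself via blocked_by. Both are LEFT so every ticket is preserved.
Match against agents:
  - ticket 1 (Broken link): agent_id=NULL, no match -> kept with NULL
  - ticket 2 (Export error): agent_id=1 -> matches Rosa
  - ticket 3 (Timeout error): agent_id=1 -> matches Rosa
  - ticket 4 (Race condition): agent_id=1 -> matches Rosa
  - ticket 5 (Off by one): agent_id=NULL, no match -> kept with NULL
  - ticket 6 (Login fails): agent_id=4 -> matches Wendy
Match against tickets (self):
  - ticket 1 (Broken link): blocked_by=NULL -> NULL
  - ticket 2 (Export error): blocked_by=1 -> Broken link
  - ticket 3 (Timeout error): blocked_by=1 -> Broken link
  - ticket 4 (Race condition): blocked_by=2 -> Export error
  - ticket 5 (Off by one): blocked_by=NULL -> NULL
  - ticket 6 (Login fails): blocked_by=NULL -> NULL

SQL:
SELECT a.title, b.name AS agent, c.title AS blocked_by
FROM tickets a
LEFT JOIN agents b ON a.agent_id = b.id
LEFT JOIN tickets c ON a.blocked_by = c.id

Result:
title          | agent | blocked_by  
---------------+-------+-------------
Broken link    | NULL  | NULL        
Export error   | Rosa  | Broken link 
Timeout error  | Rosa  | Broken link 
Race condition | Rosa  | Export error
Off by one     | NULL  | NULL        
Login fails    | Wendy | NULL        
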